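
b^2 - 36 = (b - 6)*(b + 6)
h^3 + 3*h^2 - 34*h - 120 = (h - 6)*(h + 4)*(h + 5)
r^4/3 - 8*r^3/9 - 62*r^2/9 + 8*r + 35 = (r/3 + 1)*(r - 5)*(r - 3)*(r + 7/3)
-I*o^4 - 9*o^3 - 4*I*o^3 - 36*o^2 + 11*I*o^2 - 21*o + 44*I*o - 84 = (o + 4)*(o - 7*I)*(o - 3*I)*(-I*o + 1)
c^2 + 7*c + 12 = (c + 3)*(c + 4)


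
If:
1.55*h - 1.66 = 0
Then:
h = 1.07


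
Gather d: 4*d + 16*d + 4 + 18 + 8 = 20*d + 30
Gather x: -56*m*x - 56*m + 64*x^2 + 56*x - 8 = -56*m + 64*x^2 + x*(56 - 56*m) - 8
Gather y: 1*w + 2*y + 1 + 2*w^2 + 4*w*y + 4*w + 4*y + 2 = 2*w^2 + 5*w + y*(4*w + 6) + 3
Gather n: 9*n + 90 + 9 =9*n + 99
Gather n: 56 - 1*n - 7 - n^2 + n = 49 - n^2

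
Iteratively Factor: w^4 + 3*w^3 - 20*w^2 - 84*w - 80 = (w + 2)*(w^3 + w^2 - 22*w - 40) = (w + 2)^2*(w^2 - w - 20) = (w + 2)^2*(w + 4)*(w - 5)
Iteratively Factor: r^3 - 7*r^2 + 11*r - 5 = (r - 1)*(r^2 - 6*r + 5) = (r - 1)^2*(r - 5)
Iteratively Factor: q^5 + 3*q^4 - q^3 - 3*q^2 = (q + 3)*(q^4 - q^2) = (q - 1)*(q + 3)*(q^3 + q^2) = (q - 1)*(q + 1)*(q + 3)*(q^2) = q*(q - 1)*(q + 1)*(q + 3)*(q)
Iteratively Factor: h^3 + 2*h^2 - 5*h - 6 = (h + 3)*(h^2 - h - 2) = (h - 2)*(h + 3)*(h + 1)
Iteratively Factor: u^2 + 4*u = (u)*(u + 4)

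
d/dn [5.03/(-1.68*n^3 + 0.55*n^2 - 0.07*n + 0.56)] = (25.3512*n^2 - 5.533*n + 0.3521)/(1.68*n^3 - 0.55*n^2 + 0.07*n - 0.56)^2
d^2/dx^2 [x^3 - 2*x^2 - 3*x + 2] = 6*x - 4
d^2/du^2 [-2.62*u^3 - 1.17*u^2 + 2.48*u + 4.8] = -15.72*u - 2.34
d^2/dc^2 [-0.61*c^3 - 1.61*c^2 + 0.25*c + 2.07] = -3.66*c - 3.22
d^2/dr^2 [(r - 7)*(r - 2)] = 2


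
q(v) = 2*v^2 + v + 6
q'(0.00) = 1.00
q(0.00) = 6.00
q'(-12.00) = -47.00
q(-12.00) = 282.00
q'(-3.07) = -11.28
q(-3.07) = 21.78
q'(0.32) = 2.28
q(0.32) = 6.52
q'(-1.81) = -6.24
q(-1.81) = 10.74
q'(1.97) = 8.88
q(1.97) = 15.73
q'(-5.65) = -21.60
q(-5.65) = 64.20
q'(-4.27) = -16.08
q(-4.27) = 38.20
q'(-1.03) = -3.12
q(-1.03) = 7.09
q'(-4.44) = -16.76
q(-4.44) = 40.99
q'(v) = 4*v + 1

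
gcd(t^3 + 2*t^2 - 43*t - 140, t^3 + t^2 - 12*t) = t + 4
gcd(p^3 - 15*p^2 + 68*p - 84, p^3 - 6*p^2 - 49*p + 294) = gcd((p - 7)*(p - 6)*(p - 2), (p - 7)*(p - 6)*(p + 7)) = p^2 - 13*p + 42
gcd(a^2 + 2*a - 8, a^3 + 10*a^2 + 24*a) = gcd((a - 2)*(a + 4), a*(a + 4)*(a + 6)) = a + 4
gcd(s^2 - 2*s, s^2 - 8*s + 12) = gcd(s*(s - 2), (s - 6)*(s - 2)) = s - 2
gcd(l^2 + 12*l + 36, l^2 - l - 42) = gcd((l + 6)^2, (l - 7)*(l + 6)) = l + 6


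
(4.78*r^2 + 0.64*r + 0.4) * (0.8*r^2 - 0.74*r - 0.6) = 3.824*r^4 - 3.0252*r^3 - 3.0216*r^2 - 0.68*r - 0.24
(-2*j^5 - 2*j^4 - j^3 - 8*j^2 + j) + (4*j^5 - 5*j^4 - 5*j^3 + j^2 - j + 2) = 2*j^5 - 7*j^4 - 6*j^3 - 7*j^2 + 2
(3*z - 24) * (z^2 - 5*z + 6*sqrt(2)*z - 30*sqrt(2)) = 3*z^3 - 39*z^2 + 18*sqrt(2)*z^2 - 234*sqrt(2)*z + 120*z + 720*sqrt(2)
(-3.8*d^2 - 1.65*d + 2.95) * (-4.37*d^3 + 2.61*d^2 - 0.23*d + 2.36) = 16.606*d^5 - 2.7075*d^4 - 16.324*d^3 - 0.888999999999999*d^2 - 4.5725*d + 6.962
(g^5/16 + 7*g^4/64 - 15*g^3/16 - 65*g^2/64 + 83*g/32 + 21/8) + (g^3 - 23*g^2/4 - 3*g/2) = g^5/16 + 7*g^4/64 + g^3/16 - 433*g^2/64 + 35*g/32 + 21/8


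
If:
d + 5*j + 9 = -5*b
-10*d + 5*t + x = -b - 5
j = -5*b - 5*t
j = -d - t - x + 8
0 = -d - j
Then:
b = -77/145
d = 46/29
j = -46/29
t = 123/145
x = 1037/145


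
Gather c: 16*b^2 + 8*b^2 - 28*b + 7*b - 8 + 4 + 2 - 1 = 24*b^2 - 21*b - 3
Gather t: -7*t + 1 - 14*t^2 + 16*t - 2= -14*t^2 + 9*t - 1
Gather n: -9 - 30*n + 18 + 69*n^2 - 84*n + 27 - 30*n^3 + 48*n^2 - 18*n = -30*n^3 + 117*n^2 - 132*n + 36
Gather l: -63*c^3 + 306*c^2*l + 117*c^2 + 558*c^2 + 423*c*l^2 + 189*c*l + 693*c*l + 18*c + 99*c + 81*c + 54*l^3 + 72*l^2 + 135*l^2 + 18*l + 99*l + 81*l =-63*c^3 + 675*c^2 + 198*c + 54*l^3 + l^2*(423*c + 207) + l*(306*c^2 + 882*c + 198)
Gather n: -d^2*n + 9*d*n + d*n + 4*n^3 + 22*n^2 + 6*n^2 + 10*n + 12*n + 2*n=4*n^3 + 28*n^2 + n*(-d^2 + 10*d + 24)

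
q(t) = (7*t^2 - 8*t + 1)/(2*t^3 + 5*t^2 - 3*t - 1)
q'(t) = (14*t - 8)/(2*t^3 + 5*t^2 - 3*t - 1) + (-6*t^2 - 10*t + 3)*(7*t^2 - 8*t + 1)/(2*t^3 + 5*t^2 - 3*t - 1)^2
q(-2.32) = 7.25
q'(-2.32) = -10.72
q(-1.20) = 3.26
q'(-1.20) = -0.64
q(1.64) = 0.41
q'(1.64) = 0.17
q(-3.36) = -10.34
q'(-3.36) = -25.82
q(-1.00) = 3.20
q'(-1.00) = 0.08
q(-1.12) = 3.22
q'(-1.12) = -0.38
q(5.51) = 0.36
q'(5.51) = -0.03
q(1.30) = 0.31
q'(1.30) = 0.51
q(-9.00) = -0.62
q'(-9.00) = -0.11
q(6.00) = 0.35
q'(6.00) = -0.03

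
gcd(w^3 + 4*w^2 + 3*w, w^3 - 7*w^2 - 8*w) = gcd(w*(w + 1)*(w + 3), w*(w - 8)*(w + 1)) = w^2 + w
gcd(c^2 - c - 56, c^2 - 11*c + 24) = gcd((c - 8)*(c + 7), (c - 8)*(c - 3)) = c - 8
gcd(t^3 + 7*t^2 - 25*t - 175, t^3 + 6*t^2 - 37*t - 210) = t^2 + 12*t + 35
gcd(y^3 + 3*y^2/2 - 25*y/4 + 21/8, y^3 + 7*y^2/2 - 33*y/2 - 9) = 1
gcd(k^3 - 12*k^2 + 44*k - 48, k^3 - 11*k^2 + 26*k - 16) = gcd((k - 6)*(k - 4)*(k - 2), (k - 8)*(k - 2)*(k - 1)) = k - 2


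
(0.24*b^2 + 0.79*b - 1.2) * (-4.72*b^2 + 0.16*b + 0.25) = -1.1328*b^4 - 3.6904*b^3 + 5.8504*b^2 + 0.0055*b - 0.3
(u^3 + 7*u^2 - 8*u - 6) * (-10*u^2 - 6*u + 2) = -10*u^5 - 76*u^4 + 40*u^3 + 122*u^2 + 20*u - 12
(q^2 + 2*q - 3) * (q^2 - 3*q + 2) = q^4 - q^3 - 7*q^2 + 13*q - 6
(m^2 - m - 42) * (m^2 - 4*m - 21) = m^4 - 5*m^3 - 59*m^2 + 189*m + 882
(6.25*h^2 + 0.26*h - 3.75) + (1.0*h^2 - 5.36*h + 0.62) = 7.25*h^2 - 5.1*h - 3.13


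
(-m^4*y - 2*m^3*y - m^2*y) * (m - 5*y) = -m^5*y + 5*m^4*y^2 - 2*m^4*y + 10*m^3*y^2 - m^3*y + 5*m^2*y^2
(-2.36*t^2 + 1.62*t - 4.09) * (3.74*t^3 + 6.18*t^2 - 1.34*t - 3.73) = -8.8264*t^5 - 8.526*t^4 - 2.1226*t^3 - 18.6442*t^2 - 0.562*t + 15.2557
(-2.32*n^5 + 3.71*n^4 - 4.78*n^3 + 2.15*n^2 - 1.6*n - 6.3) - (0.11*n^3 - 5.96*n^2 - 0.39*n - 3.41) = -2.32*n^5 + 3.71*n^4 - 4.89*n^3 + 8.11*n^2 - 1.21*n - 2.89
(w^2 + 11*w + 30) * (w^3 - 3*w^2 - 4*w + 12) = w^5 + 8*w^4 - 7*w^3 - 122*w^2 + 12*w + 360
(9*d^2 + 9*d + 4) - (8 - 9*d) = 9*d^2 + 18*d - 4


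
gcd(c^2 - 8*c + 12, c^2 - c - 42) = 1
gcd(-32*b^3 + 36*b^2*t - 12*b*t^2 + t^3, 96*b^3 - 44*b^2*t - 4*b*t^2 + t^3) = 16*b^2 - 10*b*t + t^2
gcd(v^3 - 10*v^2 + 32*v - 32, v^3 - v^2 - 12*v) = v - 4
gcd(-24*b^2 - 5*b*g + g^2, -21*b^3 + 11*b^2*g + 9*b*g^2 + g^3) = 3*b + g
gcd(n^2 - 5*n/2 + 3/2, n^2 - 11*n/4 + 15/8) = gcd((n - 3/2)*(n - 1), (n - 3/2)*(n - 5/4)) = n - 3/2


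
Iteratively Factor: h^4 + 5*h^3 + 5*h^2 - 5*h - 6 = (h + 2)*(h^3 + 3*h^2 - h - 3) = (h + 1)*(h + 2)*(h^2 + 2*h - 3) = (h - 1)*(h + 1)*(h + 2)*(h + 3)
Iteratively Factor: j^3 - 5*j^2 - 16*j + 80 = (j + 4)*(j^2 - 9*j + 20) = (j - 4)*(j + 4)*(j - 5)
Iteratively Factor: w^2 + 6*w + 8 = (w + 4)*(w + 2)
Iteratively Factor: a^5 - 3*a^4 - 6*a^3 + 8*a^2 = (a - 1)*(a^4 - 2*a^3 - 8*a^2) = a*(a - 1)*(a^3 - 2*a^2 - 8*a) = a^2*(a - 1)*(a^2 - 2*a - 8) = a^2*(a - 1)*(a + 2)*(a - 4)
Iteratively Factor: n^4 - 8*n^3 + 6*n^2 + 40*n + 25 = (n - 5)*(n^3 - 3*n^2 - 9*n - 5) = (n - 5)^2*(n^2 + 2*n + 1) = (n - 5)^2*(n + 1)*(n + 1)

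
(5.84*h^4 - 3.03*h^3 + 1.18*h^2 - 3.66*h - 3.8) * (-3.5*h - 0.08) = -20.44*h^5 + 10.1378*h^4 - 3.8876*h^3 + 12.7156*h^2 + 13.5928*h + 0.304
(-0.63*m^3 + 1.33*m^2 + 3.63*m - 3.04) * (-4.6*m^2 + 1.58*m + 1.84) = 2.898*m^5 - 7.1134*m^4 - 15.7558*m^3 + 22.1666*m^2 + 1.876*m - 5.5936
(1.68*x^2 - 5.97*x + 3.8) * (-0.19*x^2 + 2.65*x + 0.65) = -0.3192*x^4 + 5.5863*x^3 - 15.4505*x^2 + 6.1895*x + 2.47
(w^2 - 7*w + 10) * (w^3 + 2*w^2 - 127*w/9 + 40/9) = w^5 - 5*w^4 - 163*w^3/9 + 1109*w^2/9 - 1550*w/9 + 400/9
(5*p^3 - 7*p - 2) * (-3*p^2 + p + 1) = -15*p^5 + 5*p^4 + 26*p^3 - p^2 - 9*p - 2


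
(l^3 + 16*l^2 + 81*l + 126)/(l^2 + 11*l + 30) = (l^2 + 10*l + 21)/(l + 5)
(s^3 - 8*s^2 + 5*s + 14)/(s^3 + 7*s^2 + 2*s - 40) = (s^2 - 6*s - 7)/(s^2 + 9*s + 20)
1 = 1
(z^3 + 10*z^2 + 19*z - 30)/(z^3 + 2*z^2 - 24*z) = (z^2 + 4*z - 5)/(z*(z - 4))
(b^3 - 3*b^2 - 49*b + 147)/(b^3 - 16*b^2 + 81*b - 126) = (b + 7)/(b - 6)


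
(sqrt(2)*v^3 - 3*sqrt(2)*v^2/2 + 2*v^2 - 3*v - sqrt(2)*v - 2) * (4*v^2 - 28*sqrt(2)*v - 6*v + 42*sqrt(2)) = 4*sqrt(2)*v^5 - 48*v^4 - 12*sqrt(2)*v^4 - 51*sqrt(2)*v^3 + 144*v^3 - 60*v^2 + 174*sqrt(2)*v^2 - 70*sqrt(2)*v - 72*v - 84*sqrt(2)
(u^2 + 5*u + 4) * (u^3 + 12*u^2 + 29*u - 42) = u^5 + 17*u^4 + 93*u^3 + 151*u^2 - 94*u - 168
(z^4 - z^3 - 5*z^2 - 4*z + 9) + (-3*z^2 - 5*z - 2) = z^4 - z^3 - 8*z^2 - 9*z + 7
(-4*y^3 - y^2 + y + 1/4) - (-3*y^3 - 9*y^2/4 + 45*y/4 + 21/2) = -y^3 + 5*y^2/4 - 41*y/4 - 41/4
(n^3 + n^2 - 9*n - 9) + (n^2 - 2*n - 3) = n^3 + 2*n^2 - 11*n - 12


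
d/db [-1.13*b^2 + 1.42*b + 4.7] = 1.42 - 2.26*b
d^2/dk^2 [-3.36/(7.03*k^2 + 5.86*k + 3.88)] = (332.108448*k^2 + 276.835776*k - 3.36*(14.06*k + 5.86)*(28.12*k + 11.72) + 183.297408)/(7.03*k^2 + 5.86*k + 3.88)^3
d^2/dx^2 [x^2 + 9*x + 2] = 2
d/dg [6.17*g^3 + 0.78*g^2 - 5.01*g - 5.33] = 18.51*g^2 + 1.56*g - 5.01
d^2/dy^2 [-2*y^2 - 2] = -4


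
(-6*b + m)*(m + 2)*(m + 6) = -6*b*m^2 - 48*b*m - 72*b + m^3 + 8*m^2 + 12*m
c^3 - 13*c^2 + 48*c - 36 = (c - 6)^2*(c - 1)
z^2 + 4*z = z*(z + 4)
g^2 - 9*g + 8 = (g - 8)*(g - 1)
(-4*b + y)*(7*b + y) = -28*b^2 + 3*b*y + y^2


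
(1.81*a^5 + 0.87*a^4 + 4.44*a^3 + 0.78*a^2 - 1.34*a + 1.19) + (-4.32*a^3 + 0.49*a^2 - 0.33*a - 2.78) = 1.81*a^5 + 0.87*a^4 + 0.12*a^3 + 1.27*a^2 - 1.67*a - 1.59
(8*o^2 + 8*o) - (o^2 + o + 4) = 7*o^2 + 7*o - 4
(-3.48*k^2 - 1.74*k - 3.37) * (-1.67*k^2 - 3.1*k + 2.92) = 5.8116*k^4 + 13.6938*k^3 + 0.860300000000001*k^2 + 5.3662*k - 9.8404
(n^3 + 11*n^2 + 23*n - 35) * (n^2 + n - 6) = n^5 + 12*n^4 + 28*n^3 - 78*n^2 - 173*n + 210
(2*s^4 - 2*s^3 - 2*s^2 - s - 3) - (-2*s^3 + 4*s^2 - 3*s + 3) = 2*s^4 - 6*s^2 + 2*s - 6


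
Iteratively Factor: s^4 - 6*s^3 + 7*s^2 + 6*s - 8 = (s - 4)*(s^3 - 2*s^2 - s + 2) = (s - 4)*(s - 1)*(s^2 - s - 2) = (s - 4)*(s - 1)*(s + 1)*(s - 2)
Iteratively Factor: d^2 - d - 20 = (d + 4)*(d - 5)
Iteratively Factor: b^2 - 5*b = (b)*(b - 5)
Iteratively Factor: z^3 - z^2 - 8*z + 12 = (z - 2)*(z^2 + z - 6) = (z - 2)^2*(z + 3)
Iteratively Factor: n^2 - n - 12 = (n + 3)*(n - 4)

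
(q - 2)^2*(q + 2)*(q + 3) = q^4 + q^3 - 10*q^2 - 4*q + 24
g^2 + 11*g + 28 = (g + 4)*(g + 7)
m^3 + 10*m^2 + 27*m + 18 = (m + 1)*(m + 3)*(m + 6)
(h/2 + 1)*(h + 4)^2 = h^3/2 + 5*h^2 + 16*h + 16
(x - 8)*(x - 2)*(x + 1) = x^3 - 9*x^2 + 6*x + 16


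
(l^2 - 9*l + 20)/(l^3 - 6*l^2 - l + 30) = (l - 4)/(l^2 - l - 6)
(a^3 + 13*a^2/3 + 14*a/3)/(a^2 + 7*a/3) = a + 2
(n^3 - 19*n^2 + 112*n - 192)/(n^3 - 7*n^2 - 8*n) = (n^2 - 11*n + 24)/(n*(n + 1))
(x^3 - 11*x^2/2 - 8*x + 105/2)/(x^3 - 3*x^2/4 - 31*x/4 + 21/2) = 2*(2*x^2 - 17*x + 35)/(4*x^2 - 15*x + 14)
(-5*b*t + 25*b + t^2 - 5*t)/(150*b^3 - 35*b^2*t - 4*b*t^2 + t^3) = (t - 5)/(-30*b^2 + b*t + t^2)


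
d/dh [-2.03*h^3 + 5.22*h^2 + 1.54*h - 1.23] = -6.09*h^2 + 10.44*h + 1.54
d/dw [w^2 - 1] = 2*w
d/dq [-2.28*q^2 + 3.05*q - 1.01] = 3.05 - 4.56*q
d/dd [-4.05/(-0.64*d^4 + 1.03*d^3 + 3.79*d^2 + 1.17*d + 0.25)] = (-10.368*d^3 + 12.5145*d^2 + 30.699*d + 4.7385)/(-0.64*d^4 + 1.03*d^3 + 3.79*d^2 + 1.17*d + 0.25)^2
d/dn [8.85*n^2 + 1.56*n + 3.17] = 17.7*n + 1.56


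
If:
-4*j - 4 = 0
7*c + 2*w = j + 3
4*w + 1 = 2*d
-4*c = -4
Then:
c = 1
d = -9/2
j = -1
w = -5/2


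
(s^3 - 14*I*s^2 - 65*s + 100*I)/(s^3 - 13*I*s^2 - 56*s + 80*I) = (s - 5*I)/(s - 4*I)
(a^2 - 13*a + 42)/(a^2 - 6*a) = (a - 7)/a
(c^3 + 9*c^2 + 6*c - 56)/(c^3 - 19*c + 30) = (c^2 + 11*c + 28)/(c^2 + 2*c - 15)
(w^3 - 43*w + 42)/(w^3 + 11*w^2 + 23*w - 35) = (w - 6)/(w + 5)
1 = 1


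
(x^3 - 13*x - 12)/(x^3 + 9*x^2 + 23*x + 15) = (x - 4)/(x + 5)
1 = 1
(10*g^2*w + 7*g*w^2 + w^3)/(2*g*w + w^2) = 5*g + w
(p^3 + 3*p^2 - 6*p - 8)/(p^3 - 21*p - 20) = (p - 2)/(p - 5)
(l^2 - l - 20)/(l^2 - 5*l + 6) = (l^2 - l - 20)/(l^2 - 5*l + 6)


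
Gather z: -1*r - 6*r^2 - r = -6*r^2 - 2*r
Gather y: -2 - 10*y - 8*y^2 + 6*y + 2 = -8*y^2 - 4*y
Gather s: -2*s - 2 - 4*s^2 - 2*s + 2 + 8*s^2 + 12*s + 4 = 4*s^2 + 8*s + 4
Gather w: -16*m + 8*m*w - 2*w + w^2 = -16*m + w^2 + w*(8*m - 2)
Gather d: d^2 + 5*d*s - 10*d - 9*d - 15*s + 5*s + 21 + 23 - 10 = d^2 + d*(5*s - 19) - 10*s + 34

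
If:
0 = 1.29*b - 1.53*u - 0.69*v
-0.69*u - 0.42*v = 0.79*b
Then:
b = -0.0793310463121784*v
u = -0.517867352773013*v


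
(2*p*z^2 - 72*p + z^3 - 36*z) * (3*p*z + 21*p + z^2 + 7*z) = 6*p^2*z^3 + 42*p^2*z^2 - 216*p^2*z - 1512*p^2 + 5*p*z^4 + 35*p*z^3 - 180*p*z^2 - 1260*p*z + z^5 + 7*z^4 - 36*z^3 - 252*z^2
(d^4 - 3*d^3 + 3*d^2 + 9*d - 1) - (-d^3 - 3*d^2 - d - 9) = d^4 - 2*d^3 + 6*d^2 + 10*d + 8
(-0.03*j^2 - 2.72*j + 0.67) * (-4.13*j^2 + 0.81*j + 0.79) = 0.1239*j^4 + 11.2093*j^3 - 4.994*j^2 - 1.6061*j + 0.5293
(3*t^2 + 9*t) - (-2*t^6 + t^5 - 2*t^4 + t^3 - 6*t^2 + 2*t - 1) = 2*t^6 - t^5 + 2*t^4 - t^3 + 9*t^2 + 7*t + 1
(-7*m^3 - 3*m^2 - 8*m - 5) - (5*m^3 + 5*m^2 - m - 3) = -12*m^3 - 8*m^2 - 7*m - 2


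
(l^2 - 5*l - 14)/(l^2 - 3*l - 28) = (l + 2)/(l + 4)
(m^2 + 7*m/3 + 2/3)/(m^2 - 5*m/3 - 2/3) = (m + 2)/(m - 2)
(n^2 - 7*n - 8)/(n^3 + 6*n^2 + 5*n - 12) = (n^2 - 7*n - 8)/(n^3 + 6*n^2 + 5*n - 12)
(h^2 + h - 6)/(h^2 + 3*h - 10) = (h + 3)/(h + 5)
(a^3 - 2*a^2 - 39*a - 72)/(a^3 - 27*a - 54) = (a - 8)/(a - 6)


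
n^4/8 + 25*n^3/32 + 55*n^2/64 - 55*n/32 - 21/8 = (n/4 + 1)*(n/2 + 1)*(n - 3/2)*(n + 7/4)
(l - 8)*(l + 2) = l^2 - 6*l - 16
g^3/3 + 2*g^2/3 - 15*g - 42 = (g/3 + 1)*(g - 7)*(g + 6)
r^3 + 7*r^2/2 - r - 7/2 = (r - 1)*(r + 1)*(r + 7/2)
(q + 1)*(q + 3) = q^2 + 4*q + 3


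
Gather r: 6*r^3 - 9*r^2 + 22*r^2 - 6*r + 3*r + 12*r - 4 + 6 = 6*r^3 + 13*r^2 + 9*r + 2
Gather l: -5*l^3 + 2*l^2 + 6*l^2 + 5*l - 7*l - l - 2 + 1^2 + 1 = -5*l^3 + 8*l^2 - 3*l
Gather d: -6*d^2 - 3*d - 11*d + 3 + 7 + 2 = -6*d^2 - 14*d + 12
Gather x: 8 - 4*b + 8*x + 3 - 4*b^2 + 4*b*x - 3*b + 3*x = -4*b^2 - 7*b + x*(4*b + 11) + 11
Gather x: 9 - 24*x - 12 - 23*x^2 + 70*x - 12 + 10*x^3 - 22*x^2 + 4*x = 10*x^3 - 45*x^2 + 50*x - 15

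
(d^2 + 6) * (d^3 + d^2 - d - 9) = d^5 + d^4 + 5*d^3 - 3*d^2 - 6*d - 54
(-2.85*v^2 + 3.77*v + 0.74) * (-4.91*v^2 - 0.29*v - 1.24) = 13.9935*v^4 - 17.6842*v^3 - 1.1927*v^2 - 4.8894*v - 0.9176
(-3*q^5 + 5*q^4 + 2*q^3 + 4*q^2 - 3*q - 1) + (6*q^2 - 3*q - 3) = -3*q^5 + 5*q^4 + 2*q^3 + 10*q^2 - 6*q - 4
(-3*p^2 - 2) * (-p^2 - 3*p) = 3*p^4 + 9*p^3 + 2*p^2 + 6*p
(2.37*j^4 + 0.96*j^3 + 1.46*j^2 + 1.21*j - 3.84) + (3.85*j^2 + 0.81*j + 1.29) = 2.37*j^4 + 0.96*j^3 + 5.31*j^2 + 2.02*j - 2.55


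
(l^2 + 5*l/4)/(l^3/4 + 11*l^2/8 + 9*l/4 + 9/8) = 2*l*(4*l + 5)/(2*l^3 + 11*l^2 + 18*l + 9)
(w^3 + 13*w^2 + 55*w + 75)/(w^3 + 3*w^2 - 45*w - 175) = (w + 3)/(w - 7)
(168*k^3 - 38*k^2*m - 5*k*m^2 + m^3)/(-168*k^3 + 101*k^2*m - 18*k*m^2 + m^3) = (-24*k^2 + 2*k*m + m^2)/(24*k^2 - 11*k*m + m^2)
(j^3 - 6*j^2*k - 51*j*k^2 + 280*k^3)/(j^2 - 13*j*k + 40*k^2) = j + 7*k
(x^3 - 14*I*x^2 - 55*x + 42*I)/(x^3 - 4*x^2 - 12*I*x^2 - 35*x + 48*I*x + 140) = (x^2 - 7*I*x - 6)/(x^2 - x*(4 + 5*I) + 20*I)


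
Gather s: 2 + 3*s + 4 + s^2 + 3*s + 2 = s^2 + 6*s + 8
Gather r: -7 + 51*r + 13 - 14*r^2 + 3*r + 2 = -14*r^2 + 54*r + 8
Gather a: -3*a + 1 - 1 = -3*a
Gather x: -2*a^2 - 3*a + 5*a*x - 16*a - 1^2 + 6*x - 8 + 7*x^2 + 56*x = -2*a^2 - 19*a + 7*x^2 + x*(5*a + 62) - 9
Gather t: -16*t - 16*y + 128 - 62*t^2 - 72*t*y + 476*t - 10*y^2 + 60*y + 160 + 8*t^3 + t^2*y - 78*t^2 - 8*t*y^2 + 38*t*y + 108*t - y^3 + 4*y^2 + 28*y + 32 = 8*t^3 + t^2*(y - 140) + t*(-8*y^2 - 34*y + 568) - y^3 - 6*y^2 + 72*y + 320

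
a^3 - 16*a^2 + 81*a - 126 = (a - 7)*(a - 6)*(a - 3)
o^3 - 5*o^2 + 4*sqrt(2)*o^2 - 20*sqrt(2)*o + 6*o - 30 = (o - 5)*(o + sqrt(2))*(o + 3*sqrt(2))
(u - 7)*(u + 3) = u^2 - 4*u - 21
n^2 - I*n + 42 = (n - 7*I)*(n + 6*I)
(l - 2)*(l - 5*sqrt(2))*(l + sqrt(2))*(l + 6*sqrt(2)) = l^4 - 2*l^3 + 2*sqrt(2)*l^3 - 58*l^2 - 4*sqrt(2)*l^2 - 60*sqrt(2)*l + 116*l + 120*sqrt(2)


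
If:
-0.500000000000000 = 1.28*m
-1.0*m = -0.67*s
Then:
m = -0.39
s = -0.58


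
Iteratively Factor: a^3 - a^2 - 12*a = (a - 4)*(a^2 + 3*a) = a*(a - 4)*(a + 3)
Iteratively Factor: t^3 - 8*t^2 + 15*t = (t)*(t^2 - 8*t + 15) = t*(t - 3)*(t - 5)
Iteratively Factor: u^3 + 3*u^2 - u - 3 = (u - 1)*(u^2 + 4*u + 3) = (u - 1)*(u + 1)*(u + 3)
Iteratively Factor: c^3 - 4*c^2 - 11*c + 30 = (c - 5)*(c^2 + c - 6) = (c - 5)*(c - 2)*(c + 3)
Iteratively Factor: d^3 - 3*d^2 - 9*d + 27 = (d + 3)*(d^2 - 6*d + 9) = (d - 3)*(d + 3)*(d - 3)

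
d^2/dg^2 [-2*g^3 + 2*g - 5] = -12*g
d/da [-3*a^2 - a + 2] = -6*a - 1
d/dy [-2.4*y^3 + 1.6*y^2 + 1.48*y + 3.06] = -7.2*y^2 + 3.2*y + 1.48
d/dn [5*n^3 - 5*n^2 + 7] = 5*n*(3*n - 2)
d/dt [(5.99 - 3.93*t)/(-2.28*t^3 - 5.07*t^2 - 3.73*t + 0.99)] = (-17.9208*t^3 + 21.0465*t^2 + 60.7386*t + 18.452)/(5.1984*t^6 + 23.1192*t^5 + 42.7137*t^4 + 33.3078*t^3 + 3.8743*t^2 - 7.3854*t + 0.9801)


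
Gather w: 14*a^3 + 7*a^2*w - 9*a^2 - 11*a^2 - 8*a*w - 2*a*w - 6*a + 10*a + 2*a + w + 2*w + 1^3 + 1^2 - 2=14*a^3 - 20*a^2 + 6*a + w*(7*a^2 - 10*a + 3)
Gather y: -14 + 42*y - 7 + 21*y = 63*y - 21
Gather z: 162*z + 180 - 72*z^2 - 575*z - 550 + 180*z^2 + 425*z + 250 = 108*z^2 + 12*z - 120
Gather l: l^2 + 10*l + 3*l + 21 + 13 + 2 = l^2 + 13*l + 36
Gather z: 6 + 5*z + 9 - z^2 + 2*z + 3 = -z^2 + 7*z + 18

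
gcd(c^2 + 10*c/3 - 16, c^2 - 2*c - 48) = c + 6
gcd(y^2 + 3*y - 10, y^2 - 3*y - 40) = y + 5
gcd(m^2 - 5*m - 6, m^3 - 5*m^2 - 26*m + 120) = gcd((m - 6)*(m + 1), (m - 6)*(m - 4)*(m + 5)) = m - 6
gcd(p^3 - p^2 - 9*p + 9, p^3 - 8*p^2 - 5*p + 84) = p + 3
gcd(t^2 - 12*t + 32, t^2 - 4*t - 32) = t - 8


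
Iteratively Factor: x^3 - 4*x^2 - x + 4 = (x - 1)*(x^2 - 3*x - 4) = (x - 1)*(x + 1)*(x - 4)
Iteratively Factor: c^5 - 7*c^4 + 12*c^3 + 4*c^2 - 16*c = (c - 4)*(c^4 - 3*c^3 + 4*c) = (c - 4)*(c + 1)*(c^3 - 4*c^2 + 4*c) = (c - 4)*(c - 2)*(c + 1)*(c^2 - 2*c) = (c - 4)*(c - 2)^2*(c + 1)*(c)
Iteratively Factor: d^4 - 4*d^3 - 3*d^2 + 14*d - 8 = (d - 1)*(d^3 - 3*d^2 - 6*d + 8) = (d - 4)*(d - 1)*(d^2 + d - 2) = (d - 4)*(d - 1)^2*(d + 2)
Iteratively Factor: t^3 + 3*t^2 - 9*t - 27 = (t + 3)*(t^2 - 9) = (t - 3)*(t + 3)*(t + 3)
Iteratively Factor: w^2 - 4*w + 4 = (w - 2)*(w - 2)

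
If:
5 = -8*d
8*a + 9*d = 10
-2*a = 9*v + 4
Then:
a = 125/64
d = -5/8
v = -253/288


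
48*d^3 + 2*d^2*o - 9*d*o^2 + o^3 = (-8*d + o)*(-3*d + o)*(2*d + o)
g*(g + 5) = g^2 + 5*g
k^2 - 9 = (k - 3)*(k + 3)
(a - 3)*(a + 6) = a^2 + 3*a - 18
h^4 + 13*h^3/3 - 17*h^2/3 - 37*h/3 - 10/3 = (h - 2)*(h + 1/3)*(h + 1)*(h + 5)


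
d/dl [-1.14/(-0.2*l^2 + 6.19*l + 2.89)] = (7.0566 - 0.456*l)/(-0.2*l^2 + 6.19*l + 2.89)^2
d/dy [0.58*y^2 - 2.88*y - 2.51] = 1.16*y - 2.88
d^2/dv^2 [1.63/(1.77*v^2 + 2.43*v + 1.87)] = (-10.213254*v^2 - 14.021586*v + 1.63*(3.54*v + 2.43)*(7.08*v + 4.86) - 10.790274)/(1.77*v^2 + 2.43*v + 1.87)^3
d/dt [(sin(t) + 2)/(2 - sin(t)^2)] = (sin(t)^2 + 4*sin(t) + 2)*cos(t)/(sin(t)^2 - 2)^2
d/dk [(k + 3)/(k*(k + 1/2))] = 2*(-2*k^2 - 12*k - 3)/(k^2*(4*k^2 + 4*k + 1))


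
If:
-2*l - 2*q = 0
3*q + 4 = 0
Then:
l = 4/3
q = -4/3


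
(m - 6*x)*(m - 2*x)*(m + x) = m^3 - 7*m^2*x + 4*m*x^2 + 12*x^3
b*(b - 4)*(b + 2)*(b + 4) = b^4 + 2*b^3 - 16*b^2 - 32*b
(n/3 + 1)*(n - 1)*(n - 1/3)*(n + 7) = n^4/3 + 26*n^3/9 + 8*n^2/3 - 74*n/9 + 7/3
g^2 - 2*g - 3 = (g - 3)*(g + 1)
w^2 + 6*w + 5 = (w + 1)*(w + 5)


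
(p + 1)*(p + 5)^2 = p^3 + 11*p^2 + 35*p + 25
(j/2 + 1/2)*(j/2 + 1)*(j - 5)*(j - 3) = j^4/4 - 5*j^3/4 - 7*j^2/4 + 29*j/4 + 15/2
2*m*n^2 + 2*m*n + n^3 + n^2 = n*(2*m + n)*(n + 1)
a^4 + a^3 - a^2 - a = a*(a - 1)*(a + 1)^2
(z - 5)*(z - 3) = z^2 - 8*z + 15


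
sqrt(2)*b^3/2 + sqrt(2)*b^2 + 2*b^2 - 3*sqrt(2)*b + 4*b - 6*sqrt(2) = (b - sqrt(2))*(b + 3*sqrt(2))*(sqrt(2)*b/2 + sqrt(2))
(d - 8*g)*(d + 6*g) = d^2 - 2*d*g - 48*g^2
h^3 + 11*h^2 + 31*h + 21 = (h + 1)*(h + 3)*(h + 7)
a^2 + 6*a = a*(a + 6)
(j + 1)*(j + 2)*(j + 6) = j^3 + 9*j^2 + 20*j + 12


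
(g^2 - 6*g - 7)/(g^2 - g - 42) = (g + 1)/(g + 6)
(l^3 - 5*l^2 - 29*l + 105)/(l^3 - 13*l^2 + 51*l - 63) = (l + 5)/(l - 3)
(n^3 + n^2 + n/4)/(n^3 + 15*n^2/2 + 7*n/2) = (n + 1/2)/(n + 7)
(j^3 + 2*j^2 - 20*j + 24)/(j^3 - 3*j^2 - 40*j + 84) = (j - 2)/(j - 7)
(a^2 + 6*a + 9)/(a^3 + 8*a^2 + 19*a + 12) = (a + 3)/(a^2 + 5*a + 4)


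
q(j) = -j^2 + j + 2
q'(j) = 1 - 2*j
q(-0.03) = 1.97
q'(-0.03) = 1.06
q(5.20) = -19.84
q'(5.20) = -9.40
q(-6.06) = -40.78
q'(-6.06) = 13.12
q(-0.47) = 1.31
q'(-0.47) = 1.94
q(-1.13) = -0.41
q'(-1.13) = 3.26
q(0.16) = 2.13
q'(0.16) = 0.68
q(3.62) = -7.48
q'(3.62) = -6.24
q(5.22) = -20.03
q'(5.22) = -9.44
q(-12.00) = -154.00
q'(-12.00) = 25.00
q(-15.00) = -238.00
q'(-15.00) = 31.00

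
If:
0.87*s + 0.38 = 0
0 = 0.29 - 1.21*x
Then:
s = -0.44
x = 0.24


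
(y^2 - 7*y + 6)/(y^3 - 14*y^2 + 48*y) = (y - 1)/(y*(y - 8))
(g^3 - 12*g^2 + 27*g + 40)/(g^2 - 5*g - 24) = (g^2 - 4*g - 5)/(g + 3)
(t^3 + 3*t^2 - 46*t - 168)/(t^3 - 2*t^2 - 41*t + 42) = (t + 4)/(t - 1)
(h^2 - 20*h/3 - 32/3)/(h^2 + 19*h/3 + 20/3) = (h - 8)/(h + 5)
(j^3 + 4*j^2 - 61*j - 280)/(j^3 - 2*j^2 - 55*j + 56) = (j + 5)/(j - 1)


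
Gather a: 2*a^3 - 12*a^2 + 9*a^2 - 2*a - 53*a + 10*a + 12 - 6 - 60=2*a^3 - 3*a^2 - 45*a - 54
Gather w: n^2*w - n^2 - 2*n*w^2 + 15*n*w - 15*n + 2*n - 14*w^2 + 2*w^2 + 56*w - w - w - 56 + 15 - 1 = -n^2 - 13*n + w^2*(-2*n - 12) + w*(n^2 + 15*n + 54) - 42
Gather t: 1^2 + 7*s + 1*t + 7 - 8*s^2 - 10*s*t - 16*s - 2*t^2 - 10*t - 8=-8*s^2 - 9*s - 2*t^2 + t*(-10*s - 9)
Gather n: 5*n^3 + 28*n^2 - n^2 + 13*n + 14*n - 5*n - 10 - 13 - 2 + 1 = 5*n^3 + 27*n^2 + 22*n - 24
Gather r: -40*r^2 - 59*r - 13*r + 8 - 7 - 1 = -40*r^2 - 72*r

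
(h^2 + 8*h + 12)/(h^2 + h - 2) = (h + 6)/(h - 1)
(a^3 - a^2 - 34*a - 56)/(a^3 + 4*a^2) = 1 - 5/a - 14/a^2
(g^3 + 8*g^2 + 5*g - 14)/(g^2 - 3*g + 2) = (g^2 + 9*g + 14)/(g - 2)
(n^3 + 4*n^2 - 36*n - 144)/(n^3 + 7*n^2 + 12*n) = (n^2 - 36)/(n*(n + 3))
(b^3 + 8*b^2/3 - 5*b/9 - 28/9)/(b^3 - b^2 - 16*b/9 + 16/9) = (3*b + 7)/(3*b - 4)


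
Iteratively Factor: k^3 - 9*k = (k)*(k^2 - 9) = k*(k - 3)*(k + 3)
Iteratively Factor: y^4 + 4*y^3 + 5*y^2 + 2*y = (y + 2)*(y^3 + 2*y^2 + y) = (y + 1)*(y + 2)*(y^2 + y) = (y + 1)^2*(y + 2)*(y)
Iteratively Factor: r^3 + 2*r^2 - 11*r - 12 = (r - 3)*(r^2 + 5*r + 4) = (r - 3)*(r + 4)*(r + 1)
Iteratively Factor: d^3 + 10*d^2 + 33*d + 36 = (d + 3)*(d^2 + 7*d + 12) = (d + 3)^2*(d + 4)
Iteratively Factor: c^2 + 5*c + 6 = (c + 3)*(c + 2)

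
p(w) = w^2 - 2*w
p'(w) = 2*w - 2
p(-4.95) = 34.40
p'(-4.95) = -11.90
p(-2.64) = 12.25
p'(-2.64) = -7.28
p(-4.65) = 30.92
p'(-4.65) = -11.30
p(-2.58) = 11.82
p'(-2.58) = -7.16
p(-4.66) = 31.04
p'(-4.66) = -11.32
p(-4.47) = 28.92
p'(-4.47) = -10.94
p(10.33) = 86.05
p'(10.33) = 18.66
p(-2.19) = 9.18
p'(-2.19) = -6.38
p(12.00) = 120.00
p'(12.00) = 22.00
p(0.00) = 0.00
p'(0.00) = -2.00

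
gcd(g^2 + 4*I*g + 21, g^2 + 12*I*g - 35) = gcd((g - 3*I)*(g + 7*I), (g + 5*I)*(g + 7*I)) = g + 7*I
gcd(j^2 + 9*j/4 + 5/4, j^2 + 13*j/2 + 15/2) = 1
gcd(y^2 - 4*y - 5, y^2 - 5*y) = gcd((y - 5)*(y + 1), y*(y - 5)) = y - 5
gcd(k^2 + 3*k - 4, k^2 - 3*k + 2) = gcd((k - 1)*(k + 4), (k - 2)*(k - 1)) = k - 1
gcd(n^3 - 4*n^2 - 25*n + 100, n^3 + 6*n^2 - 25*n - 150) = n^2 - 25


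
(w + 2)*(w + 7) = w^2 + 9*w + 14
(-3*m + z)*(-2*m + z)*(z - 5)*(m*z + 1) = 6*m^3*z^2 - 30*m^3*z - 5*m^2*z^3 + 25*m^2*z^2 + 6*m^2*z - 30*m^2 + m*z^4 - 5*m*z^3 - 5*m*z^2 + 25*m*z + z^3 - 5*z^2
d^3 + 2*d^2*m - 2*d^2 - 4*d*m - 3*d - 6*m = (d - 3)*(d + 1)*(d + 2*m)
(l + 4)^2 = l^2 + 8*l + 16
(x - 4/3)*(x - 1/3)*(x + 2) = x^3 + x^2/3 - 26*x/9 + 8/9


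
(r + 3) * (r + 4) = r^2 + 7*r + 12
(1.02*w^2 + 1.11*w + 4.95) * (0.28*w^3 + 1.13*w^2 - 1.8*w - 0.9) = 0.2856*w^5 + 1.4634*w^4 + 0.8043*w^3 + 2.6775*w^2 - 9.909*w - 4.455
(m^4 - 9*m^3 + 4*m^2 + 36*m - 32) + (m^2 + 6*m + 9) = m^4 - 9*m^3 + 5*m^2 + 42*m - 23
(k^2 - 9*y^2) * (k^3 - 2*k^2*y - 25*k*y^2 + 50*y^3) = k^5 - 2*k^4*y - 34*k^3*y^2 + 68*k^2*y^3 + 225*k*y^4 - 450*y^5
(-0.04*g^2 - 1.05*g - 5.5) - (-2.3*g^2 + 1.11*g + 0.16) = 2.26*g^2 - 2.16*g - 5.66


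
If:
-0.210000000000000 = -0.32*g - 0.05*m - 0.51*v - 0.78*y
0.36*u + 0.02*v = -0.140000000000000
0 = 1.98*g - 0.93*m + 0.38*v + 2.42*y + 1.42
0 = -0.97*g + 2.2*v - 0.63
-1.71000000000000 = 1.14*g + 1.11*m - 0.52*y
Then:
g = -1.76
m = 0.85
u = -0.36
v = -0.49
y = 1.25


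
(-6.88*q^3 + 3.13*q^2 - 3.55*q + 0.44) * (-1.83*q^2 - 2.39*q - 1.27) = 12.5904*q^5 + 10.7153*q^4 + 7.7534*q^3 + 3.7042*q^2 + 3.4569*q - 0.5588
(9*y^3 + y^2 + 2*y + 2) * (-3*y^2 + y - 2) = -27*y^5 + 6*y^4 - 23*y^3 - 6*y^2 - 2*y - 4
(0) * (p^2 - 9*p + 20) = 0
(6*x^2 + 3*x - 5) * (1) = 6*x^2 + 3*x - 5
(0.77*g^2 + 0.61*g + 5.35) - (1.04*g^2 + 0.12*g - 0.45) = -0.27*g^2 + 0.49*g + 5.8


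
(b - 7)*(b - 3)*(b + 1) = b^3 - 9*b^2 + 11*b + 21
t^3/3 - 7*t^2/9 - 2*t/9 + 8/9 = (t/3 + 1/3)*(t - 2)*(t - 4/3)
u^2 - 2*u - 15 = (u - 5)*(u + 3)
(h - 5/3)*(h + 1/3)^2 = h^3 - h^2 - h - 5/27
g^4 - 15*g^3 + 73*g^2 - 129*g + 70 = (g - 7)*(g - 5)*(g - 2)*(g - 1)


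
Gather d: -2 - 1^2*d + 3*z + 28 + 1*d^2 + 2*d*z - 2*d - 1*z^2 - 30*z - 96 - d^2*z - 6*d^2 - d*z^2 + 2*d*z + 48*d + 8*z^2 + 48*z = d^2*(-z - 5) + d*(-z^2 + 4*z + 45) + 7*z^2 + 21*z - 70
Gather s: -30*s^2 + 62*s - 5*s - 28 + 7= -30*s^2 + 57*s - 21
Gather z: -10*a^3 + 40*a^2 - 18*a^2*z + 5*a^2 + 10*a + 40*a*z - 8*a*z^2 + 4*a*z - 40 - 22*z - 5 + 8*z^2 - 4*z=-10*a^3 + 45*a^2 + 10*a + z^2*(8 - 8*a) + z*(-18*a^2 + 44*a - 26) - 45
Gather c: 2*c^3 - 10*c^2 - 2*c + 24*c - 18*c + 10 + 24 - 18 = 2*c^3 - 10*c^2 + 4*c + 16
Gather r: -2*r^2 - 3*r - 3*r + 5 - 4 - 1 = -2*r^2 - 6*r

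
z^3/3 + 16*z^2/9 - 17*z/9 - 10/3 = (z/3 + 1/3)*(z - 5/3)*(z + 6)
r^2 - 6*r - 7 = (r - 7)*(r + 1)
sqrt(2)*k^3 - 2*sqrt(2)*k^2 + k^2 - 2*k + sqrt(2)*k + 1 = (k - 1)^2*(sqrt(2)*k + 1)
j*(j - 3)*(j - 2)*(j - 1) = j^4 - 6*j^3 + 11*j^2 - 6*j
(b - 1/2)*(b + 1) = b^2 + b/2 - 1/2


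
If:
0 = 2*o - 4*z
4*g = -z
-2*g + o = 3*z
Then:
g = 0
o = 0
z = 0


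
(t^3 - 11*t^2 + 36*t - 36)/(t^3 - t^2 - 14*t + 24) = (t - 6)/(t + 4)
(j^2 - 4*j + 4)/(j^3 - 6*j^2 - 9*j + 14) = (j^2 - 4*j + 4)/(j^3 - 6*j^2 - 9*j + 14)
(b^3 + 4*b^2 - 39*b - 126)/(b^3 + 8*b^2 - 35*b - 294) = (b + 3)/(b + 7)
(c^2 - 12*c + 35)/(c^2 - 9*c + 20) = (c - 7)/(c - 4)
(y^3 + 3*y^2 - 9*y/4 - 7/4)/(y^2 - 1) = (y^2 + 4*y + 7/4)/(y + 1)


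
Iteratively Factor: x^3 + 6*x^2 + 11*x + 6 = (x + 1)*(x^2 + 5*x + 6) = (x + 1)*(x + 3)*(x + 2)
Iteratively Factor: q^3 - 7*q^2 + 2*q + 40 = (q + 2)*(q^2 - 9*q + 20) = (q - 4)*(q + 2)*(q - 5)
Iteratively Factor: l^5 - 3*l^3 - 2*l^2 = (l - 2)*(l^4 + 2*l^3 + l^2) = (l - 2)*(l + 1)*(l^3 + l^2) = l*(l - 2)*(l + 1)*(l^2 + l) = l^2*(l - 2)*(l + 1)*(l + 1)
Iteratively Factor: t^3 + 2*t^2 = (t + 2)*(t^2) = t*(t + 2)*(t)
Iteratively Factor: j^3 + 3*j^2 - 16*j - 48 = (j - 4)*(j^2 + 7*j + 12) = (j - 4)*(j + 4)*(j + 3)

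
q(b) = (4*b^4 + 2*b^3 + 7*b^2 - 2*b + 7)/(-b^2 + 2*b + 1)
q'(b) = (2*b - 2)*(4*b^4 + 2*b^3 + 7*b^2 - 2*b + 7)/(-b^2 + 2*b + 1)^2 + (16*b^3 + 6*b^2 + 14*b - 2)/(-b^2 + 2*b + 1) = 2*(-4*b^5 + 11*b^4 + 12*b^3 + 9*b^2 + 14*b - 8)/(b^4 - 4*b^3 + 2*b^2 + 4*b + 1)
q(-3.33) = -30.41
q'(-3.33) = 18.48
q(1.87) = 72.18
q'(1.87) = 221.53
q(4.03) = -180.84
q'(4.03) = -14.37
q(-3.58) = -35.26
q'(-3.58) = 20.36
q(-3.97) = -43.78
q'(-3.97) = 23.30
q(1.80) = 58.63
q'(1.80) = 168.94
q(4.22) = -184.27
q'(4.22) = -21.47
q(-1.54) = -9.41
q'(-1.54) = 4.49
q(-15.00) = -777.02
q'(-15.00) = 110.23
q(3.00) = -221.00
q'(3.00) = 179.00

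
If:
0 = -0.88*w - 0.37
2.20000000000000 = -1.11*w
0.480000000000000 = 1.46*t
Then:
No Solution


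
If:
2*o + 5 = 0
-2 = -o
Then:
No Solution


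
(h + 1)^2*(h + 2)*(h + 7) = h^4 + 11*h^3 + 33*h^2 + 37*h + 14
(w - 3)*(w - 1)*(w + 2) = w^3 - 2*w^2 - 5*w + 6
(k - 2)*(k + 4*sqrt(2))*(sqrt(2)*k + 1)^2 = 2*k^4 - 4*k^3 + 10*sqrt(2)*k^3 - 20*sqrt(2)*k^2 + 17*k^2 - 34*k + 4*sqrt(2)*k - 8*sqrt(2)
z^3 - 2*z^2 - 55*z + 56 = (z - 8)*(z - 1)*(z + 7)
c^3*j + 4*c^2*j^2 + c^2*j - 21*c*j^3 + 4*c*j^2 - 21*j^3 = (c - 3*j)*(c + 7*j)*(c*j + j)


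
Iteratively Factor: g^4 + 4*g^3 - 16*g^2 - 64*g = (g + 4)*(g^3 - 16*g) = (g - 4)*(g + 4)*(g^2 + 4*g) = (g - 4)*(g + 4)^2*(g)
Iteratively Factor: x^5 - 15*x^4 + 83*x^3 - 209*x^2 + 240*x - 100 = (x - 2)*(x^4 - 13*x^3 + 57*x^2 - 95*x + 50) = (x - 5)*(x - 2)*(x^3 - 8*x^2 + 17*x - 10) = (x - 5)*(x - 2)*(x - 1)*(x^2 - 7*x + 10) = (x - 5)*(x - 2)^2*(x - 1)*(x - 5)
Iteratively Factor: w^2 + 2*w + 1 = (w + 1)*(w + 1)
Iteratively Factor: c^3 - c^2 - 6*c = (c - 3)*(c^2 + 2*c) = c*(c - 3)*(c + 2)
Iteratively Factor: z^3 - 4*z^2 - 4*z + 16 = (z - 4)*(z^2 - 4) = (z - 4)*(z + 2)*(z - 2)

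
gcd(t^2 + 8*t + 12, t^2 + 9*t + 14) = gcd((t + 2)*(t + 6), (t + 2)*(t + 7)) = t + 2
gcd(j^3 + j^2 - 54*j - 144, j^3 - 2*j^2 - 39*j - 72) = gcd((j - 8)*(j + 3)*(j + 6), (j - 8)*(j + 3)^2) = j^2 - 5*j - 24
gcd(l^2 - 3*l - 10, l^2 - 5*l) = l - 5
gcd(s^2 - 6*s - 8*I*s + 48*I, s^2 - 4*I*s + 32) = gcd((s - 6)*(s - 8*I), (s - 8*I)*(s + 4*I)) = s - 8*I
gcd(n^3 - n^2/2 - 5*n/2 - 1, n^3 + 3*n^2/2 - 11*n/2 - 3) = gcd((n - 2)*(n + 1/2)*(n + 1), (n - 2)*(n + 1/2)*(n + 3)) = n^2 - 3*n/2 - 1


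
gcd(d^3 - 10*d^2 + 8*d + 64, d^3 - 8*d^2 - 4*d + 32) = d^2 - 6*d - 16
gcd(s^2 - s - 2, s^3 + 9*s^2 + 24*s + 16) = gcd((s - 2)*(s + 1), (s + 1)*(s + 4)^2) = s + 1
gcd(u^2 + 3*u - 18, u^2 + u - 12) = u - 3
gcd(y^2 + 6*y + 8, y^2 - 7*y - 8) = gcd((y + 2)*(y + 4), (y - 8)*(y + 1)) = 1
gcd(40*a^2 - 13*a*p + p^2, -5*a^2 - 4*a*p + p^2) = -5*a + p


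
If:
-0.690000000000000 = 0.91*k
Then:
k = -0.76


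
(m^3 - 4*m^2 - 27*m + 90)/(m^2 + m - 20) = (m^2 - 9*m + 18)/(m - 4)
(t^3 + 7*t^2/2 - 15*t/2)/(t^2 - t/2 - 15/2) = t*(-2*t^2 - 7*t + 15)/(-2*t^2 + t + 15)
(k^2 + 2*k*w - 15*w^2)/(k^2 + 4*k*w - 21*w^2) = (k + 5*w)/(k + 7*w)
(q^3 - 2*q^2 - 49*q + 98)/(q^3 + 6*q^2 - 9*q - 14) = (q - 7)/(q + 1)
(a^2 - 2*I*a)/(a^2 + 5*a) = (a - 2*I)/(a + 5)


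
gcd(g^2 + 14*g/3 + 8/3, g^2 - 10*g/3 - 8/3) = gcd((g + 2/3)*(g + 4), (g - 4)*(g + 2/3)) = g + 2/3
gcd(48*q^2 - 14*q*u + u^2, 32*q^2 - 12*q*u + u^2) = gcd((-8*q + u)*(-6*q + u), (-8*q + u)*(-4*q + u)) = 8*q - u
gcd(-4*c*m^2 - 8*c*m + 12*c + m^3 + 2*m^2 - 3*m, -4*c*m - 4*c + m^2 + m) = 4*c - m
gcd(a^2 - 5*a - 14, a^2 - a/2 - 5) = a + 2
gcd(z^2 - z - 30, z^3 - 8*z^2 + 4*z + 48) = z - 6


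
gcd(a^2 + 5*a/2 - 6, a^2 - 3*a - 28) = a + 4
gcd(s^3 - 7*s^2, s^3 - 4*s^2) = s^2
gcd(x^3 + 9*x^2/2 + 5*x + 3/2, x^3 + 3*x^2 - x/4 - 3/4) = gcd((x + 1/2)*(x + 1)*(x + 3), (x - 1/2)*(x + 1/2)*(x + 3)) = x^2 + 7*x/2 + 3/2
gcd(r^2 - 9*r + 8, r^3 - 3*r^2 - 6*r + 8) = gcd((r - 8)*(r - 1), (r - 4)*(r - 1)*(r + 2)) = r - 1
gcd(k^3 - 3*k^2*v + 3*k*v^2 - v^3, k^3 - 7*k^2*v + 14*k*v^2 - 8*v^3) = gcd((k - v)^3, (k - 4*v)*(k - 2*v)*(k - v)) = -k + v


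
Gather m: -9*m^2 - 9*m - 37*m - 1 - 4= -9*m^2 - 46*m - 5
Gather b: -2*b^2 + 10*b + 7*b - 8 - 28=-2*b^2 + 17*b - 36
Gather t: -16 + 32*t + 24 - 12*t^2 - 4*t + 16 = -12*t^2 + 28*t + 24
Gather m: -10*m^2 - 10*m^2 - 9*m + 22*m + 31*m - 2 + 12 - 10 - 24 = -20*m^2 + 44*m - 24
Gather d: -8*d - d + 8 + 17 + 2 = 27 - 9*d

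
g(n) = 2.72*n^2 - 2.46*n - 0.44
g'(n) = 5.44*n - 2.46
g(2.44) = 9.75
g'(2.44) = 10.81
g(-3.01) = 31.61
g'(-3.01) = -18.83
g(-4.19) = 57.62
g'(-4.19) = -25.25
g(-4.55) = 67.06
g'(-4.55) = -27.21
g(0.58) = -0.95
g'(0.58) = 0.70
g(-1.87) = 13.67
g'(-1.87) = -12.63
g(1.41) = 1.50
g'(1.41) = 5.21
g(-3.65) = 44.78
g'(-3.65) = -22.32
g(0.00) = -0.44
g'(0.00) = -2.46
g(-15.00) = 648.46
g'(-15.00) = -84.06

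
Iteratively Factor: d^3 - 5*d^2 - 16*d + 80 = (d - 5)*(d^2 - 16) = (d - 5)*(d - 4)*(d + 4)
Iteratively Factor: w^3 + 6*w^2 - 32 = (w - 2)*(w^2 + 8*w + 16) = (w - 2)*(w + 4)*(w + 4)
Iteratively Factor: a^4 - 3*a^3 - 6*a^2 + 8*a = (a - 4)*(a^3 + a^2 - 2*a) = a*(a - 4)*(a^2 + a - 2) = a*(a - 4)*(a + 2)*(a - 1)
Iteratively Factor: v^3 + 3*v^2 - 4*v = (v + 4)*(v^2 - v) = v*(v + 4)*(v - 1)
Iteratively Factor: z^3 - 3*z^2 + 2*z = (z - 2)*(z^2 - z) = (z - 2)*(z - 1)*(z)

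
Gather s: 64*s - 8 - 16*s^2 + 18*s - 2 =-16*s^2 + 82*s - 10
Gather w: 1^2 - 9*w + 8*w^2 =8*w^2 - 9*w + 1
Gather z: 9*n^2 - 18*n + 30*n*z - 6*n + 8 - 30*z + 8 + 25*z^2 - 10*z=9*n^2 - 24*n + 25*z^2 + z*(30*n - 40) + 16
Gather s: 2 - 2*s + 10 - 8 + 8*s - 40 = 6*s - 36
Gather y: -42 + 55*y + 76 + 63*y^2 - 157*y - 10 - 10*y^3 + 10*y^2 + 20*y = -10*y^3 + 73*y^2 - 82*y + 24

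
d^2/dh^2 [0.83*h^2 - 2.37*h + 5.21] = 1.66000000000000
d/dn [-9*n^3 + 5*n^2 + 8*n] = -27*n^2 + 10*n + 8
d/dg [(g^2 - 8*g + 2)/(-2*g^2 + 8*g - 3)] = 2*(-4*g^2 + g + 4)/(4*g^4 - 32*g^3 + 76*g^2 - 48*g + 9)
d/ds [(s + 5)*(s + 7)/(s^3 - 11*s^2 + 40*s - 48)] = (-s^3 - 28*s^2 - 45*s + 494)/(s^5 - 18*s^4 + 129*s^3 - 460*s^2 + 816*s - 576)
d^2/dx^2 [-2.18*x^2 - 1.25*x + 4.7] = -4.36000000000000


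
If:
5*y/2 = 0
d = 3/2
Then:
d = 3/2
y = 0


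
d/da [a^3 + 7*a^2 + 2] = a*(3*a + 14)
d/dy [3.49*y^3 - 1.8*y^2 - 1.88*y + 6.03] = 10.47*y^2 - 3.6*y - 1.88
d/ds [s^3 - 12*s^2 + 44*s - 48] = 3*s^2 - 24*s + 44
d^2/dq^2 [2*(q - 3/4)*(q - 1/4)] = 4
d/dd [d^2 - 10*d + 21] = 2*d - 10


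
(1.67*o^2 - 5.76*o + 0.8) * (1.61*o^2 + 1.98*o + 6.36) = 2.6887*o^4 - 5.967*o^3 + 0.5044*o^2 - 35.0496*o + 5.088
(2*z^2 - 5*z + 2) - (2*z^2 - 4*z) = 2 - z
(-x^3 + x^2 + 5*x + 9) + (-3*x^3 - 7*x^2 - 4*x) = -4*x^3 - 6*x^2 + x + 9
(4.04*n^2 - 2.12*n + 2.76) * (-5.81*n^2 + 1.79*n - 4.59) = -23.4724*n^4 + 19.5488*n^3 - 38.374*n^2 + 14.6712*n - 12.6684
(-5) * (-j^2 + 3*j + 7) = 5*j^2 - 15*j - 35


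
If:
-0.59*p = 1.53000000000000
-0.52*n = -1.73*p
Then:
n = -8.63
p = -2.59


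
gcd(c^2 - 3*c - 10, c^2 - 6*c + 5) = c - 5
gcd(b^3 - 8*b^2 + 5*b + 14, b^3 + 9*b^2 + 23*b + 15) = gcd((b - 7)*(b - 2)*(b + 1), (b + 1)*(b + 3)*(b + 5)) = b + 1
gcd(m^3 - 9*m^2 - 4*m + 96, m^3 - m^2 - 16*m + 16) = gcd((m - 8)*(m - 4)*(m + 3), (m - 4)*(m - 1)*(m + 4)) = m - 4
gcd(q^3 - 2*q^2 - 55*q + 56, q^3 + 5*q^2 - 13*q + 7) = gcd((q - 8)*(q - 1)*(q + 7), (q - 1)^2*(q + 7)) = q^2 + 6*q - 7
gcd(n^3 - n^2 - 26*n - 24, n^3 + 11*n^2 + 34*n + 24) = n^2 + 5*n + 4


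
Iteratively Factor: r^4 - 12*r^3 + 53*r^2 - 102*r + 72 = (r - 4)*(r^3 - 8*r^2 + 21*r - 18) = (r - 4)*(r - 3)*(r^2 - 5*r + 6) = (r - 4)*(r - 3)*(r - 2)*(r - 3)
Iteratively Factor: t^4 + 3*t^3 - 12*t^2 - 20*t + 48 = (t - 2)*(t^3 + 5*t^2 - 2*t - 24) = (t - 2)^2*(t^2 + 7*t + 12) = (t - 2)^2*(t + 3)*(t + 4)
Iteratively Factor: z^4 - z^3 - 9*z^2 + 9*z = (z - 1)*(z^3 - 9*z) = (z - 1)*(z + 3)*(z^2 - 3*z) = z*(z - 1)*(z + 3)*(z - 3)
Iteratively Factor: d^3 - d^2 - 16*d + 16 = (d - 1)*(d^2 - 16) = (d - 1)*(d + 4)*(d - 4)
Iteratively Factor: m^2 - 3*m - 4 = (m - 4)*(m + 1)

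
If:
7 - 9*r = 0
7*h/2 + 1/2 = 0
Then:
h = -1/7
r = 7/9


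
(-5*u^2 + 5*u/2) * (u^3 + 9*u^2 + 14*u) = -5*u^5 - 85*u^4/2 - 95*u^3/2 + 35*u^2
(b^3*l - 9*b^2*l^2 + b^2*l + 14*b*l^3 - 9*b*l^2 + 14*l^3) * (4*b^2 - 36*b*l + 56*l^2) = 4*b^5*l - 72*b^4*l^2 + 4*b^4*l + 436*b^3*l^3 - 72*b^3*l^2 - 1008*b^2*l^4 + 436*b^2*l^3 + 784*b*l^5 - 1008*b*l^4 + 784*l^5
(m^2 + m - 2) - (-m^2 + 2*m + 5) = 2*m^2 - m - 7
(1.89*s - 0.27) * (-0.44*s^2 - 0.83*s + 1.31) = -0.8316*s^3 - 1.4499*s^2 + 2.7*s - 0.3537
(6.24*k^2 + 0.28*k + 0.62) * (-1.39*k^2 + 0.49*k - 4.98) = -8.6736*k^4 + 2.6684*k^3 - 31.7998*k^2 - 1.0906*k - 3.0876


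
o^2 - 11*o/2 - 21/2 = (o - 7)*(o + 3/2)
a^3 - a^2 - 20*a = a*(a - 5)*(a + 4)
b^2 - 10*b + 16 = (b - 8)*(b - 2)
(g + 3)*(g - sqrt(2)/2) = g^2 - sqrt(2)*g/2 + 3*g - 3*sqrt(2)/2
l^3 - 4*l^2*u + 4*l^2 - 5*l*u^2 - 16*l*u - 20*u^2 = (l + 4)*(l - 5*u)*(l + u)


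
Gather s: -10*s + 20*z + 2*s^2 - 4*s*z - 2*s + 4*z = 2*s^2 + s*(-4*z - 12) + 24*z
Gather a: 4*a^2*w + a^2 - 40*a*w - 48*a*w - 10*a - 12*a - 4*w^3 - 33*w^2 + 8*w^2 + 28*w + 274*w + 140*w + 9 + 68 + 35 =a^2*(4*w + 1) + a*(-88*w - 22) - 4*w^3 - 25*w^2 + 442*w + 112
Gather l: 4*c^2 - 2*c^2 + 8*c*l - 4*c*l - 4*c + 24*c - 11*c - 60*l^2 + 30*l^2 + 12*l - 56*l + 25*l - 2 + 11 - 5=2*c^2 + 9*c - 30*l^2 + l*(4*c - 19) + 4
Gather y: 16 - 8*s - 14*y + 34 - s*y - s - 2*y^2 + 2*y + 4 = -9*s - 2*y^2 + y*(-s - 12) + 54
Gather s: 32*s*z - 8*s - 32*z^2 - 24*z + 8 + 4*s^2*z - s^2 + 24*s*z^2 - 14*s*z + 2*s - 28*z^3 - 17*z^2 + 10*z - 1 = s^2*(4*z - 1) + s*(24*z^2 + 18*z - 6) - 28*z^3 - 49*z^2 - 14*z + 7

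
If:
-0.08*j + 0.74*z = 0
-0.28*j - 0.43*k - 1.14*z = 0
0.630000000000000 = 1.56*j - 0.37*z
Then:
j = 0.41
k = -0.39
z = 0.04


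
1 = 1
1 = 1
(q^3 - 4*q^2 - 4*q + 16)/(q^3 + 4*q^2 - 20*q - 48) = (q - 2)/(q + 6)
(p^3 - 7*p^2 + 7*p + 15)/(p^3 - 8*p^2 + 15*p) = (p + 1)/p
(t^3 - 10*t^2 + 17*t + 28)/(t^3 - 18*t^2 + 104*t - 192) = (t^2 - 6*t - 7)/(t^2 - 14*t + 48)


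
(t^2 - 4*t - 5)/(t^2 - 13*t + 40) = (t + 1)/(t - 8)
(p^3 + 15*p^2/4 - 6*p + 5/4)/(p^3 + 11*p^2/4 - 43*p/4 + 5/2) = (p - 1)/(p - 2)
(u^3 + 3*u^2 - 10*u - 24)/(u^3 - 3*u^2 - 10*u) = (u^2 + u - 12)/(u*(u - 5))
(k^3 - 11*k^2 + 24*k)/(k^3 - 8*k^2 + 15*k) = (k - 8)/(k - 5)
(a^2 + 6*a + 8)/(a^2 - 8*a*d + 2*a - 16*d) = (a + 4)/(a - 8*d)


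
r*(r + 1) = r^2 + r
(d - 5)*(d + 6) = d^2 + d - 30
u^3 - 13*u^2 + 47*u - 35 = (u - 7)*(u - 5)*(u - 1)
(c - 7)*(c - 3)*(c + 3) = c^3 - 7*c^2 - 9*c + 63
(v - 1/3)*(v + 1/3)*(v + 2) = v^3 + 2*v^2 - v/9 - 2/9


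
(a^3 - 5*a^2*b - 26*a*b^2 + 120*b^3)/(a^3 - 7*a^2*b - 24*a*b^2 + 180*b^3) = (a - 4*b)/(a - 6*b)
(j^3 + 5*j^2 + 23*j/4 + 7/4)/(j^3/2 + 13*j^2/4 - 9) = (4*j^3 + 20*j^2 + 23*j + 7)/(2*j^3 + 13*j^2 - 36)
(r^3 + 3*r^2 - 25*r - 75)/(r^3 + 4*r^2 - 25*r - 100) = (r + 3)/(r + 4)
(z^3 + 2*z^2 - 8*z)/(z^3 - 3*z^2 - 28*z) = (z - 2)/(z - 7)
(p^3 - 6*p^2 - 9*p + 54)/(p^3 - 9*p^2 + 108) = (p - 3)/(p - 6)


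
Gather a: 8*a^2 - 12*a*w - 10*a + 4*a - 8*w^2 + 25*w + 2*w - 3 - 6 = 8*a^2 + a*(-12*w - 6) - 8*w^2 + 27*w - 9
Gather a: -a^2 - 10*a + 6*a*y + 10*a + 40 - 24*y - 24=-a^2 + 6*a*y - 24*y + 16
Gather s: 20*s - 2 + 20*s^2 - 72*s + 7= 20*s^2 - 52*s + 5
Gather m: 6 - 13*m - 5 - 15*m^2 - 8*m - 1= -15*m^2 - 21*m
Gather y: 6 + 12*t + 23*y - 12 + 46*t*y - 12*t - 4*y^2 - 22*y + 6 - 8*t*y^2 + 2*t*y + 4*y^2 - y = -8*t*y^2 + 48*t*y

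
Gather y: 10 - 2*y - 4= 6 - 2*y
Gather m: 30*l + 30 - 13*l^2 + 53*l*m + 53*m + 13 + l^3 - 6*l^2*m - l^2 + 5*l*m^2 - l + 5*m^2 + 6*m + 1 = l^3 - 14*l^2 + 29*l + m^2*(5*l + 5) + m*(-6*l^2 + 53*l + 59) + 44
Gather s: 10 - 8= 2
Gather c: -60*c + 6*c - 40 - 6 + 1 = -54*c - 45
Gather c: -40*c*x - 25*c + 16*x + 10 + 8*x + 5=c*(-40*x - 25) + 24*x + 15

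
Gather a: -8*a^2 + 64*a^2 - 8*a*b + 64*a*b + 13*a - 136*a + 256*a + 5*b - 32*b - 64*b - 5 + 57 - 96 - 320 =56*a^2 + a*(56*b + 133) - 91*b - 364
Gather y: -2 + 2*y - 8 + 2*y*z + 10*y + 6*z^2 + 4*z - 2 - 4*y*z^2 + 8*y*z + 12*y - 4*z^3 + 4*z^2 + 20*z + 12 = y*(-4*z^2 + 10*z + 24) - 4*z^3 + 10*z^2 + 24*z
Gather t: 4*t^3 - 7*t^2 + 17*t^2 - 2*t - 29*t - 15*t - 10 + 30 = 4*t^3 + 10*t^2 - 46*t + 20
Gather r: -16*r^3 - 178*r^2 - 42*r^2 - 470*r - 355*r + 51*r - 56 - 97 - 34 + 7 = -16*r^3 - 220*r^2 - 774*r - 180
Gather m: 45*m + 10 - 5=45*m + 5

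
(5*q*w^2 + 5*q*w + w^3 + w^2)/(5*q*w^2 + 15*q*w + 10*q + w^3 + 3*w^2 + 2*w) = w/(w + 2)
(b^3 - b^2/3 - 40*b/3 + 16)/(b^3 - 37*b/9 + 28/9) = 3*(b^2 + b - 12)/(3*b^2 + 4*b - 7)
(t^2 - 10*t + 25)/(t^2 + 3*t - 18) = (t^2 - 10*t + 25)/(t^2 + 3*t - 18)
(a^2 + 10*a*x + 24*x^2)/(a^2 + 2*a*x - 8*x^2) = (-a - 6*x)/(-a + 2*x)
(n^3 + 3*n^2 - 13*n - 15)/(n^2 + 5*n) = n - 2 - 3/n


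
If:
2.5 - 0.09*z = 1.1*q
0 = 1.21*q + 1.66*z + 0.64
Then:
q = 2.45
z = -2.17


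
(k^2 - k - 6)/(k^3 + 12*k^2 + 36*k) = (k^2 - k - 6)/(k*(k^2 + 12*k + 36))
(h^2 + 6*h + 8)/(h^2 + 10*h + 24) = (h + 2)/(h + 6)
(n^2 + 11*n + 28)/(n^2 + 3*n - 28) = (n + 4)/(n - 4)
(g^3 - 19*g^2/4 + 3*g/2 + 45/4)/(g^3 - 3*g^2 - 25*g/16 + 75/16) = 4*(g - 3)/(4*g - 5)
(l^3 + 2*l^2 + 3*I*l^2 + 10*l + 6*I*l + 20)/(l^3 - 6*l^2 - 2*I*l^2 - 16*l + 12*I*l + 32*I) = (l + 5*I)/(l - 8)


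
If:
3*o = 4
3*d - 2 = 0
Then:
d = 2/3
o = 4/3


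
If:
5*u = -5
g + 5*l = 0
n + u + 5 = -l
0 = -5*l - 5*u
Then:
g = -5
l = 1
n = -5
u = -1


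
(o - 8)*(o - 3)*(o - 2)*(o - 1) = o^4 - 14*o^3 + 59*o^2 - 94*o + 48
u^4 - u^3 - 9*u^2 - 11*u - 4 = (u - 4)*(u + 1)^3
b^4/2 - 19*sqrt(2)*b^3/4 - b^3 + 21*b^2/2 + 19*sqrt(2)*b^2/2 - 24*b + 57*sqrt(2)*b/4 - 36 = (b/2 + 1/2)*(b - 3)*(b - 8*sqrt(2))*(b - 3*sqrt(2)/2)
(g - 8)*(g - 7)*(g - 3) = g^3 - 18*g^2 + 101*g - 168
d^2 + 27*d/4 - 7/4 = (d - 1/4)*(d + 7)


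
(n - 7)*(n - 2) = n^2 - 9*n + 14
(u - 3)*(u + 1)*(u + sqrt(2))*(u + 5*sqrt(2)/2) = u^4 - 2*u^3 + 7*sqrt(2)*u^3/2 - 7*sqrt(2)*u^2 + 2*u^2 - 21*sqrt(2)*u/2 - 10*u - 15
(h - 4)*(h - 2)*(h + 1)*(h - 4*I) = h^4 - 5*h^3 - 4*I*h^3 + 2*h^2 + 20*I*h^2 + 8*h - 8*I*h - 32*I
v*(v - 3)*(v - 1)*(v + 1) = v^4 - 3*v^3 - v^2 + 3*v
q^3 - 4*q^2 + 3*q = q*(q - 3)*(q - 1)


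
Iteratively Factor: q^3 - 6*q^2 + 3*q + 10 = (q - 5)*(q^2 - q - 2) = (q - 5)*(q + 1)*(q - 2)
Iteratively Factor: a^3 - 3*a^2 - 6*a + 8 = (a - 1)*(a^2 - 2*a - 8) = (a - 1)*(a + 2)*(a - 4)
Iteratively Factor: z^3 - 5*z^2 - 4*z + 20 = (z - 2)*(z^2 - 3*z - 10) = (z - 5)*(z - 2)*(z + 2)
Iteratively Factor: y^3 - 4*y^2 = (y)*(y^2 - 4*y) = y^2*(y - 4)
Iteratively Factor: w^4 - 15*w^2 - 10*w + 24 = (w - 4)*(w^3 + 4*w^2 + w - 6) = (w - 4)*(w + 3)*(w^2 + w - 2) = (w - 4)*(w + 2)*(w + 3)*(w - 1)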